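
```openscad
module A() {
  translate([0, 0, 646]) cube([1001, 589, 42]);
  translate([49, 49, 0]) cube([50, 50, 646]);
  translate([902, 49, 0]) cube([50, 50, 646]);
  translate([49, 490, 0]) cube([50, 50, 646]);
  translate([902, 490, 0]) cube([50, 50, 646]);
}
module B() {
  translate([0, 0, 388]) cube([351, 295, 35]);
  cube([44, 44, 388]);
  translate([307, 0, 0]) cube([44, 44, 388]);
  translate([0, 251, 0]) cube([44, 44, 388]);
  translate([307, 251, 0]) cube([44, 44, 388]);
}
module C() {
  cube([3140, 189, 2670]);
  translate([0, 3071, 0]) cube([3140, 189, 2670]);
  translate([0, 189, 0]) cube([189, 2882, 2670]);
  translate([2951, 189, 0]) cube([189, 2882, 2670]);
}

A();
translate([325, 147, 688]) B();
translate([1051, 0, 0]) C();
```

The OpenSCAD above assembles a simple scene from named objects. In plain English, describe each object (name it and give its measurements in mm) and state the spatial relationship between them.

A is a table with a 1001×589 mm rectangular top, 42 mm thick, top surface at z = 688 mm, supported by four 50×50 mm square legs, each inset 49 mm from the nearest pair of top edges, running from the floor.

B is a four-legged stool. The seat is a 351×295×35 mm slab whose top surface is at z = 423 mm; four square legs, each 44×44 mm in cross-section, run from the floor (z = 0) to the underside of the seat, each flush with a corner of the seat.

C is the wall frame of a small rectangular building: four walls, each 2670 mm tall and 189 mm thick, enclosing a footprint 3140 mm (x) by 3260 mm (y) outside-to-outside, with no floor or roof. The front and back walls (the −y and +y sides) span the full width; the two side walls fit between them.

The stool is on top of the table, centred. The house frame is on the floor beside the table on its +x side.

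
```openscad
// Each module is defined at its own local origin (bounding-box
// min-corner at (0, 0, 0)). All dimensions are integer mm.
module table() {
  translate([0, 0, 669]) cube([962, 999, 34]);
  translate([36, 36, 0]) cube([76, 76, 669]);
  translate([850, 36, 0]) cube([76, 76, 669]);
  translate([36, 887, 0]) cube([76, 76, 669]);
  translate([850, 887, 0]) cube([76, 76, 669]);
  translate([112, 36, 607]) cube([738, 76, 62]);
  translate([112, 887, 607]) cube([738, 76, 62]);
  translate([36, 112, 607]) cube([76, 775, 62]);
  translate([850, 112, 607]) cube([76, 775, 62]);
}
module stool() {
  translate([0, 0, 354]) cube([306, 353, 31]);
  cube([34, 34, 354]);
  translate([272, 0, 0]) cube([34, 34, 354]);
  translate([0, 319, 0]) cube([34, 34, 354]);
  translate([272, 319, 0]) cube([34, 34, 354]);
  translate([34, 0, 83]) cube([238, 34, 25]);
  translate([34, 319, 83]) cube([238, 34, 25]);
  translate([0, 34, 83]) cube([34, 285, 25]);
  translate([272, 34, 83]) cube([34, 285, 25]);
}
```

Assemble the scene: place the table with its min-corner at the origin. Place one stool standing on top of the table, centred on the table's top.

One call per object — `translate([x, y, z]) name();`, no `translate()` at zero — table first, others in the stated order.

table();
translate([328, 323, 703]) stool();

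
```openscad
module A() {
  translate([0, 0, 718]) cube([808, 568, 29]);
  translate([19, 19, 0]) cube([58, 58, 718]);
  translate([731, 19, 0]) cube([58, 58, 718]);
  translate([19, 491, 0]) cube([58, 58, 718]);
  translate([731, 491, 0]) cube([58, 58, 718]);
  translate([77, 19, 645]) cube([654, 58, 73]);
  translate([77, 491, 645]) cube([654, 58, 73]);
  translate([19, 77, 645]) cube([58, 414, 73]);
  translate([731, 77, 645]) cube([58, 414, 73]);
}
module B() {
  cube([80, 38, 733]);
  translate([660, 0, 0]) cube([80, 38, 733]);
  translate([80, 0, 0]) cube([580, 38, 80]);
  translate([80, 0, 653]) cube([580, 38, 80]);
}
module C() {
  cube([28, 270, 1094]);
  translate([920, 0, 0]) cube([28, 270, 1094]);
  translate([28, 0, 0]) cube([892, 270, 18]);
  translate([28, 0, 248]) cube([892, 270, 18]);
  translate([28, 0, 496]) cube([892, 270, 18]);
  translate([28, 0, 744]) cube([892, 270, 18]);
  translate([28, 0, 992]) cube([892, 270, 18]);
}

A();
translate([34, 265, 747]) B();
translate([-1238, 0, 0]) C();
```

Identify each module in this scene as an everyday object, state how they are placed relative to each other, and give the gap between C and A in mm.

A is a table. B is a picture frame. C is a bookshelf. The picture frame is on top of the table, centred. The bookshelf is on the floor beside the table on its −x side. The gap between the bookshelf and the table is 290 mm.

The bookshelf's nearest face is 290 mm from the table's −x face.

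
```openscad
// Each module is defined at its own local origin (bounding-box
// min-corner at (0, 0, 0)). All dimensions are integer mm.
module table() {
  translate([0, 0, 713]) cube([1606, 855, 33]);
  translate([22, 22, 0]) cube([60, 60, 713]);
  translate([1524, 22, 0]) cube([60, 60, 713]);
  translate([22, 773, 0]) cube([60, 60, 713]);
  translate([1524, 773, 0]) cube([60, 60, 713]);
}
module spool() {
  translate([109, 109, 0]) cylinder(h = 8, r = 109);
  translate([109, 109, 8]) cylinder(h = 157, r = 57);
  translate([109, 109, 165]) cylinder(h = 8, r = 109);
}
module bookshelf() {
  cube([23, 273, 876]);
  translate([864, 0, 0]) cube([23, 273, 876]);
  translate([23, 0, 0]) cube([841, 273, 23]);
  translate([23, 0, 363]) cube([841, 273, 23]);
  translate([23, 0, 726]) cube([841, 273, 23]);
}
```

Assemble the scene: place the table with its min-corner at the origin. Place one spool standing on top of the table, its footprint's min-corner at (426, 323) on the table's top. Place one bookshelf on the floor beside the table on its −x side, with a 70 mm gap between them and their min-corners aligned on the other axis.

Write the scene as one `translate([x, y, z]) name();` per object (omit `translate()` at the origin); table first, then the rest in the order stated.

table();
translate([426, 323, 746]) spool();
translate([-957, 0, 0]) bookshelf();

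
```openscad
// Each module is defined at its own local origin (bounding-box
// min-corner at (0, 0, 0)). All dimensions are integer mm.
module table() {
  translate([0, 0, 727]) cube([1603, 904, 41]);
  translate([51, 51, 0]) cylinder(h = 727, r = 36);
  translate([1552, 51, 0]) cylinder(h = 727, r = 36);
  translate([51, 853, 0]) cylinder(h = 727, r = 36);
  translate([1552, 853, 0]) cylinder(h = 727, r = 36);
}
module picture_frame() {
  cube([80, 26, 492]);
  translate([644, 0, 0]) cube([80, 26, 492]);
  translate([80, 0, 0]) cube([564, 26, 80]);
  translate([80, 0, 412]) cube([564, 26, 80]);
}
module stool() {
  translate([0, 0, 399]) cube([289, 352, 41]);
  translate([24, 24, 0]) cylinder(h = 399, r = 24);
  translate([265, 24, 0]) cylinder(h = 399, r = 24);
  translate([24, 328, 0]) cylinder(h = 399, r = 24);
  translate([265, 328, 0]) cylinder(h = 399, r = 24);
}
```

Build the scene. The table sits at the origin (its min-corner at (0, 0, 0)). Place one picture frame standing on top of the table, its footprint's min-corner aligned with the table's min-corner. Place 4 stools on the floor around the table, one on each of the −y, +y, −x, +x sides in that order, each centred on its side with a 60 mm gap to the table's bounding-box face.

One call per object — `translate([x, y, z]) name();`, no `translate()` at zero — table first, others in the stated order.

table();
translate([0, 0, 768]) picture_frame();
translate([657, -412, 0]) stool();
translate([657, 964, 0]) stool();
translate([-349, 276, 0]) stool();
translate([1663, 276, 0]) stool();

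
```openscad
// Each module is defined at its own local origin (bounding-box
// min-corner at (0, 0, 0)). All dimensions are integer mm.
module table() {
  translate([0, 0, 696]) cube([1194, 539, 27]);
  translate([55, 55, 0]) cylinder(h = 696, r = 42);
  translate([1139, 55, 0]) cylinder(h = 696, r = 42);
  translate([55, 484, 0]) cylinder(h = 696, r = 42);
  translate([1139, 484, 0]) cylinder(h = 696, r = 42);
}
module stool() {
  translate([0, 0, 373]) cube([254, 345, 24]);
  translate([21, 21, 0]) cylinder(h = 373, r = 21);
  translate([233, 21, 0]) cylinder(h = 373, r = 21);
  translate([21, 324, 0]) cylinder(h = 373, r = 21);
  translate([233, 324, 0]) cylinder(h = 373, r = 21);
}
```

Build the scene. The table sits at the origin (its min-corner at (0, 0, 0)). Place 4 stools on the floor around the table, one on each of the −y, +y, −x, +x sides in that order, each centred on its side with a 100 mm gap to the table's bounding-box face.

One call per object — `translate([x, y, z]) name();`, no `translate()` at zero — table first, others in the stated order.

table();
translate([470, -445, 0]) stool();
translate([470, 639, 0]) stool();
translate([-354, 97, 0]) stool();
translate([1294, 97, 0]) stool();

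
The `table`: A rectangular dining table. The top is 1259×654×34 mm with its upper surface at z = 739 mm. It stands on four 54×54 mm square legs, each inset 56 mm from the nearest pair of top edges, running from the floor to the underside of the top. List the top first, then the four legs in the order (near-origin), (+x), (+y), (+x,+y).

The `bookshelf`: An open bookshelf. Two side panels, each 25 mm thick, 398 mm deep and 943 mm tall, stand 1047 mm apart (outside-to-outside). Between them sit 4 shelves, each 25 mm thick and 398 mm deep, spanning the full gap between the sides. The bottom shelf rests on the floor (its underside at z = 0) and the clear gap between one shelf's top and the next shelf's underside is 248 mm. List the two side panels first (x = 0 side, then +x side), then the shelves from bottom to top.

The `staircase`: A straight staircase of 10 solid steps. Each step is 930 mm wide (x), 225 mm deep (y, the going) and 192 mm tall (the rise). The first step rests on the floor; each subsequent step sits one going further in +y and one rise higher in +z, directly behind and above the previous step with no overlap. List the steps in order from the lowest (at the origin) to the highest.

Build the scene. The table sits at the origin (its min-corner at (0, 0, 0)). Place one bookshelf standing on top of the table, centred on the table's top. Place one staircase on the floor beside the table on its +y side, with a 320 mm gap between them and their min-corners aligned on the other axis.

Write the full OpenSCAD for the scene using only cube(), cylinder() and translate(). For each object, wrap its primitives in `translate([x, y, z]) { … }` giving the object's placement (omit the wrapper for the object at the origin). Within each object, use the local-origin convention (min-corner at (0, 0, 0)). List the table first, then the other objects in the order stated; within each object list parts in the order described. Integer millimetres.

translate([0, 0, 705]) cube([1259, 654, 34]);
translate([56, 56, 0]) cube([54, 54, 705]);
translate([1149, 56, 0]) cube([54, 54, 705]);
translate([56, 544, 0]) cube([54, 54, 705]);
translate([1149, 544, 0]) cube([54, 54, 705]);
translate([106, 128, 739]) {
  cube([25, 398, 943]);
  translate([1022, 0, 0]) cube([25, 398, 943]);
  translate([25, 0, 0]) cube([997, 398, 25]);
  translate([25, 0, 273]) cube([997, 398, 25]);
  translate([25, 0, 546]) cube([997, 398, 25]);
  translate([25, 0, 819]) cube([997, 398, 25]);
}
translate([0, 974, 0]) {
  cube([930, 225, 192]);
  translate([0, 225, 192]) cube([930, 225, 192]);
  translate([0, 450, 384]) cube([930, 225, 192]);
  translate([0, 675, 576]) cube([930, 225, 192]);
  translate([0, 900, 768]) cube([930, 225, 192]);
  translate([0, 1125, 960]) cube([930, 225, 192]);
  translate([0, 1350, 1152]) cube([930, 225, 192]);
  translate([0, 1575, 1344]) cube([930, 225, 192]);
  translate([0, 1800, 1536]) cube([930, 225, 192]);
  translate([0, 2025, 1728]) cube([930, 225, 192]);
}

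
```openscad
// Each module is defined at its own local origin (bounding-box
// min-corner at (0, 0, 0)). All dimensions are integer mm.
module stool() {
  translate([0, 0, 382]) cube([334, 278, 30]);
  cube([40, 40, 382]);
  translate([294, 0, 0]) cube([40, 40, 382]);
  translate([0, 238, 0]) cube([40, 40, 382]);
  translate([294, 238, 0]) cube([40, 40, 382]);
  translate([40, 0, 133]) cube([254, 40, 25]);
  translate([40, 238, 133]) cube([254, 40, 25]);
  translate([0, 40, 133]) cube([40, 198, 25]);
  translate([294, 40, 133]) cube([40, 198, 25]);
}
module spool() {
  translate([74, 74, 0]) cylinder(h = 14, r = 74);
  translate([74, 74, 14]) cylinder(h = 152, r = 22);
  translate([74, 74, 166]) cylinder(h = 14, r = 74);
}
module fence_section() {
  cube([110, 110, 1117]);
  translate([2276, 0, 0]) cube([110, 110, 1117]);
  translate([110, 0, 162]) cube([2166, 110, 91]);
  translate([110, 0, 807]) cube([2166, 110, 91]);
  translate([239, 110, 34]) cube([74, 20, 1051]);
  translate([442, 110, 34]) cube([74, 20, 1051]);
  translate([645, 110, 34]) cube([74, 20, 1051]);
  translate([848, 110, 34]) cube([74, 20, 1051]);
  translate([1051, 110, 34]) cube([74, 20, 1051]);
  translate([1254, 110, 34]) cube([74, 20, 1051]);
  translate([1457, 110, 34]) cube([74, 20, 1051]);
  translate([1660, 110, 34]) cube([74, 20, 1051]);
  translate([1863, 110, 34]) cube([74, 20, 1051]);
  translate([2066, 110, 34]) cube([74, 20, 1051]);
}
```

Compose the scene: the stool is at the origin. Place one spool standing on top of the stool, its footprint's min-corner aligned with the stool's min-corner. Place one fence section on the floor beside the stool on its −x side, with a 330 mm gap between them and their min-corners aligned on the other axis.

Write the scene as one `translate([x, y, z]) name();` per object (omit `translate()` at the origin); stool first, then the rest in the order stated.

stool();
translate([0, 0, 412]) spool();
translate([-2716, 0, 0]) fence_section();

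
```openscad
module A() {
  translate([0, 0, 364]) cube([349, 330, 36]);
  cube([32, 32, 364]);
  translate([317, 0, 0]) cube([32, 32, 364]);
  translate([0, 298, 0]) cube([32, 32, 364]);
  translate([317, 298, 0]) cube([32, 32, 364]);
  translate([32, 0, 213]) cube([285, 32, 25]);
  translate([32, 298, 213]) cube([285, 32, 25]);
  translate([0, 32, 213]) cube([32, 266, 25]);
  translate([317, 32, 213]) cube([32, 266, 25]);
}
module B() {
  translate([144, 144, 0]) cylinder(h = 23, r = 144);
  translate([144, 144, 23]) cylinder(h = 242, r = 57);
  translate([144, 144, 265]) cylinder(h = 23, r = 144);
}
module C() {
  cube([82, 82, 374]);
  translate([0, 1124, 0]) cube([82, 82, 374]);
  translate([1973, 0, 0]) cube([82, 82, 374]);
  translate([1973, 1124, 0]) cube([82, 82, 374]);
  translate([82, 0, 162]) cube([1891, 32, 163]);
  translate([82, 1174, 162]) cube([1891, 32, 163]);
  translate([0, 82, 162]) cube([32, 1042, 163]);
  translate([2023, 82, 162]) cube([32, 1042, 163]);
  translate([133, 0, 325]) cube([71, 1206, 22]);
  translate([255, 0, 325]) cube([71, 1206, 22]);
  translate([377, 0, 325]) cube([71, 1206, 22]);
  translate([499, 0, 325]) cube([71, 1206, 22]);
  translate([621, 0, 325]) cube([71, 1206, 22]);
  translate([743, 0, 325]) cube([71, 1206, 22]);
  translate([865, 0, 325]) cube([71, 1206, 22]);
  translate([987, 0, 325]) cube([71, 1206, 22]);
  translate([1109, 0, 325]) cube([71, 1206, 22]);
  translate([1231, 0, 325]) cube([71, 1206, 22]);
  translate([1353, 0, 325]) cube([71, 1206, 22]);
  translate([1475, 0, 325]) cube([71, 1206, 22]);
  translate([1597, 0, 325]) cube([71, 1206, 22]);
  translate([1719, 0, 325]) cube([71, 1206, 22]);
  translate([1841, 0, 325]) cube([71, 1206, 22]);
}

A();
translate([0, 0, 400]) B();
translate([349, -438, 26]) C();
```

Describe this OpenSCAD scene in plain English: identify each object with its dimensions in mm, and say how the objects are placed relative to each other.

A is a four-legged stool. The seat is a 349×330×36 mm slab whose top surface is at z = 400 mm; four square legs, each 32×32 mm in cross-section, run from the floor (z = 0) to the underside of the seat, each flush with a corner of the seat. Four stretchers, 32 mm wide and 25 mm tall, connect adjacent legs with their undersides at z = 213 mm, each running between the inner faces of the legs it joins and aligned with the legs' outer faces on the other axis.

B is a spool: two coaxial disc flanges of radius 144 mm and thickness 23 mm, joined by a core cylinder of radius 57 mm and height 242 mm. The lower flange rests on z = 0 and the three cylinders share a vertical axis.

C is a bed frame 2055 mm long (x) by 1206 mm wide (y). Four 82×82 mm corner posts, 374 mm tall, at the corners of the footprint. Four rails of 32 mm thickness and 163 mm height run between adjacent posts with their undersides at z = 162 mm, their outer faces flush with the outside of the frame (the two x-running rails run between the posts' inner faces; the two y-running rails run between the posts' inner faces). 15 slats, each 71 mm wide (x) and 22 mm thick, lie across the top of the two x-running rails, running the full 1206 mm width of the frame in y; the slats are evenly spaced along x between the inner faces of the end posts with equal gaps (rounded down to the nearest mm) at the −x end and between each pair — any rounding remainder accumulates at the +x end.

The spool is on top of the stool. The bed frame is beside the stool with their tops flush at z = 400.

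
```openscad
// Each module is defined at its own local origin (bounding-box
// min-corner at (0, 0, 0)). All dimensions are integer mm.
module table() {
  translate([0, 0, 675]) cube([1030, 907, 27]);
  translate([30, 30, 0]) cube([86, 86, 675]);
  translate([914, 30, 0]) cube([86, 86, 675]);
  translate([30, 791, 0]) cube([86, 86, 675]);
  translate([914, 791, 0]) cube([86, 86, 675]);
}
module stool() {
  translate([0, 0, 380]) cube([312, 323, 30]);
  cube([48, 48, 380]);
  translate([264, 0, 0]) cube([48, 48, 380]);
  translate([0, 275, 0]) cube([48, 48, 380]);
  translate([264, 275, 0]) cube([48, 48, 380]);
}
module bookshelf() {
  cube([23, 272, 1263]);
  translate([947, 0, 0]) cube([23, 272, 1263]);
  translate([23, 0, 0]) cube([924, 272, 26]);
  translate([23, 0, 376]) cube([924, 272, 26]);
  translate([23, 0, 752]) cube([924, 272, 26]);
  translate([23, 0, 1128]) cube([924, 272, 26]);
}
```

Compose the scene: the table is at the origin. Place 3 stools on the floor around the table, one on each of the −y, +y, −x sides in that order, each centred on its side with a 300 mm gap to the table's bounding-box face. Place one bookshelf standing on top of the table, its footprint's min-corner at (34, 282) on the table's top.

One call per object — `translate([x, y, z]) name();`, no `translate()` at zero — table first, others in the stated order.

table();
translate([359, -623, 0]) stool();
translate([359, 1207, 0]) stool();
translate([-612, 292, 0]) stool();
translate([34, 282, 702]) bookshelf();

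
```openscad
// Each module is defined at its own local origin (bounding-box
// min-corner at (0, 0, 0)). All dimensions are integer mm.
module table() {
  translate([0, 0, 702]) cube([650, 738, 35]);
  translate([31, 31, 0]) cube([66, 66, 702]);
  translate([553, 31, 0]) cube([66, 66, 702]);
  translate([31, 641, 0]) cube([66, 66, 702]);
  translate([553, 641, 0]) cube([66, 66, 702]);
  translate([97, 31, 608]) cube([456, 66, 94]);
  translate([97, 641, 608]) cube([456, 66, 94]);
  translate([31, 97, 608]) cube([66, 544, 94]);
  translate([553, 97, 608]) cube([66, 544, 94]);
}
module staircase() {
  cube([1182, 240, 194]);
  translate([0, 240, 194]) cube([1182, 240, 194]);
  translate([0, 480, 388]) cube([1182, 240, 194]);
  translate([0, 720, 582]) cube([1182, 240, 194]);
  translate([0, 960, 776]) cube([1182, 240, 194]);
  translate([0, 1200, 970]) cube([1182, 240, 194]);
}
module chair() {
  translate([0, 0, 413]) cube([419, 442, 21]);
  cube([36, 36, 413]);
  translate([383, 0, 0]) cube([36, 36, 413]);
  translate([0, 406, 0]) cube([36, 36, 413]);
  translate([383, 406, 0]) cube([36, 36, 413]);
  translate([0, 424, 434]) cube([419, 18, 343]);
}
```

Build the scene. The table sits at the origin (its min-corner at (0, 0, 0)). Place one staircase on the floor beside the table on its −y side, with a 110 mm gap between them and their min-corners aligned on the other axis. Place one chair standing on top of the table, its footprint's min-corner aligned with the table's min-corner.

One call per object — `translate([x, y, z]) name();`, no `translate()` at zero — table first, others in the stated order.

table();
translate([0, -1550, 0]) staircase();
translate([0, 0, 737]) chair();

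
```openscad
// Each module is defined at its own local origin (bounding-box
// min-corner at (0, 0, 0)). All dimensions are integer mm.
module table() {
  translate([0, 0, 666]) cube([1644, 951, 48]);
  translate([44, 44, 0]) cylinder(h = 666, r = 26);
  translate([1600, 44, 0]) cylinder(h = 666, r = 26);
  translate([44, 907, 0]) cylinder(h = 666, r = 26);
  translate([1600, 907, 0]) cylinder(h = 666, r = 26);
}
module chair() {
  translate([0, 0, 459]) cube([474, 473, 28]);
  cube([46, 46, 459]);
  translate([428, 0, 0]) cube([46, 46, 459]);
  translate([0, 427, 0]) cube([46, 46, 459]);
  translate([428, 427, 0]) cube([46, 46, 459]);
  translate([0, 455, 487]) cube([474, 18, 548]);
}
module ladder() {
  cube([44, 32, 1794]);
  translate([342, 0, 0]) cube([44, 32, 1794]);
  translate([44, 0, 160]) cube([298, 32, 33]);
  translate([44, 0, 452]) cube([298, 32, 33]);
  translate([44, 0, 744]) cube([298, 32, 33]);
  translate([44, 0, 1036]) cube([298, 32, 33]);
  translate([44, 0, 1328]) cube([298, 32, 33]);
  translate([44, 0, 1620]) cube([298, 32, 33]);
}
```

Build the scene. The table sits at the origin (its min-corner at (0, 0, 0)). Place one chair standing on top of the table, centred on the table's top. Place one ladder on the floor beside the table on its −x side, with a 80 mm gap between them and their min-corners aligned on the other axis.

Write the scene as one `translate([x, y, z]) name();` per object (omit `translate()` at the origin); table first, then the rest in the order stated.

table();
translate([585, 239, 714]) chair();
translate([-466, 0, 0]) ladder();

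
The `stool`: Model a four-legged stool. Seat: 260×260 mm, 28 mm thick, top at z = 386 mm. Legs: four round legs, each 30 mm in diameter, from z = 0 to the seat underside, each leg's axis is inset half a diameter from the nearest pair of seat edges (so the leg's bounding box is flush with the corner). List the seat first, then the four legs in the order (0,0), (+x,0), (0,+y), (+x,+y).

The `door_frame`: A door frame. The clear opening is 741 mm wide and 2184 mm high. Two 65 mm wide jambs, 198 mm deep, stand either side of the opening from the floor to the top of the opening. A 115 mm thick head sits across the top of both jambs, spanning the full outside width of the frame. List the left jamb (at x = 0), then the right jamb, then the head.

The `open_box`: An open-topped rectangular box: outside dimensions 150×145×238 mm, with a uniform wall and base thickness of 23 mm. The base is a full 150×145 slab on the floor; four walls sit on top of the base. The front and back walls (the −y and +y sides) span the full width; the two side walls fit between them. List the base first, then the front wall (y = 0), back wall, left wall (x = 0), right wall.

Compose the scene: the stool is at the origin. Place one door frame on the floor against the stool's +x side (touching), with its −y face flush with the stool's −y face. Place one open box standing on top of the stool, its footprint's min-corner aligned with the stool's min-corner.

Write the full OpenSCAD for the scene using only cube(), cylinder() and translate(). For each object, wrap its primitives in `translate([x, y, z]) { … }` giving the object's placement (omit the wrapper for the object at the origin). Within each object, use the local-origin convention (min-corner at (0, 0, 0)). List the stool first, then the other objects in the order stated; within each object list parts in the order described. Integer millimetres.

translate([0, 0, 358]) cube([260, 260, 28]);
translate([15, 15, 0]) cylinder(h = 358, r = 15);
translate([245, 15, 0]) cylinder(h = 358, r = 15);
translate([15, 245, 0]) cylinder(h = 358, r = 15);
translate([245, 245, 0]) cylinder(h = 358, r = 15);
translate([260, 0, 0]) {
  cube([65, 198, 2184]);
  translate([806, 0, 0]) cube([65, 198, 2184]);
  translate([0, 0, 2184]) cube([871, 198, 115]);
}
translate([0, 0, 386]) {
  cube([150, 145, 23]);
  translate([0, 0, 23]) cube([150, 23, 215]);
  translate([0, 122, 23]) cube([150, 23, 215]);
  translate([0, 23, 23]) cube([23, 99, 215]);
  translate([127, 23, 23]) cube([23, 99, 215]);
}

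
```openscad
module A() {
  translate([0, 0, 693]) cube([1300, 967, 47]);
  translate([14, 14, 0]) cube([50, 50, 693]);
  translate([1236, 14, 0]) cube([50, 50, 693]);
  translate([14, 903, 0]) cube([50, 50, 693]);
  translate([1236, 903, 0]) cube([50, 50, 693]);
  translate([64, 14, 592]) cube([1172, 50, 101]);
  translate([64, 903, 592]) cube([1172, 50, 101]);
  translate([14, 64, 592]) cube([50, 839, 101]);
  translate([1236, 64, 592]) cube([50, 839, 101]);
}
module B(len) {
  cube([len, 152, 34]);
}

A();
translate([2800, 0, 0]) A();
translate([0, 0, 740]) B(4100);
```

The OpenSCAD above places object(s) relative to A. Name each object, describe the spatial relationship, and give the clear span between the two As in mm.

Second table starts at x = 2800; first ends at x = 1300; clear span = 2800 − 1300 = 1500 mm.

A is a table. B is a beam. A beam spans the tops of two tables. The clear span between the two tables is 1500 mm.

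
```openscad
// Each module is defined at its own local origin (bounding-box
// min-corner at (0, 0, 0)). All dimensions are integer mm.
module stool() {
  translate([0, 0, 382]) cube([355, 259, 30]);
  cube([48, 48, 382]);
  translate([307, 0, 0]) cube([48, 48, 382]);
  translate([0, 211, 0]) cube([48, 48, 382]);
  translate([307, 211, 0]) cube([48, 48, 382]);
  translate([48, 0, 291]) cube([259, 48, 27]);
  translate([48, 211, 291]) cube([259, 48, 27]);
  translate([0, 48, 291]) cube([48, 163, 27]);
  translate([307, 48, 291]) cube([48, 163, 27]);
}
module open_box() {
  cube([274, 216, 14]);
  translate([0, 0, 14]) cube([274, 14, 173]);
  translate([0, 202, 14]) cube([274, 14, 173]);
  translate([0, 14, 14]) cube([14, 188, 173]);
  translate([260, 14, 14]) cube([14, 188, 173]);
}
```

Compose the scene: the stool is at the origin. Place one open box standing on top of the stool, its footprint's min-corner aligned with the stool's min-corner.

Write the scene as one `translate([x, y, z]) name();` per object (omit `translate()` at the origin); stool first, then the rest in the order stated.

stool();
translate([0, 0, 412]) open_box();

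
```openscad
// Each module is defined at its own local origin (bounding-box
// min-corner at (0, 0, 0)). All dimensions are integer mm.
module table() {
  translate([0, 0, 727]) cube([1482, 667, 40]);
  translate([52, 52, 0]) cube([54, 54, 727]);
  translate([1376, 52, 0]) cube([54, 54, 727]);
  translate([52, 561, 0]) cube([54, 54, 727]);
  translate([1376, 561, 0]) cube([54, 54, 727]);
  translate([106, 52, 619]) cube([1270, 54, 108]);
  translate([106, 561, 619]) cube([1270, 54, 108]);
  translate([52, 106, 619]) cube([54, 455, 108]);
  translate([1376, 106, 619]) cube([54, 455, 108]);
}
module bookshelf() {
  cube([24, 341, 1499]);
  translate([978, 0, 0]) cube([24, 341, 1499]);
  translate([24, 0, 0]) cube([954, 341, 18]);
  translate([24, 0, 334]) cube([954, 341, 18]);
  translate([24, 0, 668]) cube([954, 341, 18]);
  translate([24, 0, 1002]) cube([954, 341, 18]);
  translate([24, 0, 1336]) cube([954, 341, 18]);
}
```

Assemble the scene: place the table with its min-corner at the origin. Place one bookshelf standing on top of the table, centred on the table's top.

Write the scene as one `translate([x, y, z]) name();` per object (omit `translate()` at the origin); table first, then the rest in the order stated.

table();
translate([240, 163, 767]) bookshelf();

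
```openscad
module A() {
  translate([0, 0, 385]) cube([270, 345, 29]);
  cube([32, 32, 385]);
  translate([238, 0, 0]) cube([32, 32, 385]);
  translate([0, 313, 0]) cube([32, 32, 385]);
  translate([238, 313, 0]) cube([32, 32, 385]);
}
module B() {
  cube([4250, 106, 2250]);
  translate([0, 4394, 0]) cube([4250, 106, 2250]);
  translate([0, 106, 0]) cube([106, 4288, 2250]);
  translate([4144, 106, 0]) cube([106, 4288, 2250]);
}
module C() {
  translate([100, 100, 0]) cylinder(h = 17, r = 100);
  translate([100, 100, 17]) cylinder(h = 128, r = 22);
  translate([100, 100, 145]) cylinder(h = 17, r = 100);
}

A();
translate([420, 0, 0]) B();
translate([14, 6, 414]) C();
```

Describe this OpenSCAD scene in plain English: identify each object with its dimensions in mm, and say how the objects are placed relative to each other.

A is a simple wooden stool: a rectangular seat 270 mm (x) by 345 mm (y), 29 mm thick, top face at z = 414 mm, on four square legs, each 32×32 mm in cross-section. The legs rest on z = 0, each flush with a corner of the seat.

B is the wall frame of a small rectangular building: four walls, each 2250 mm tall and 106 mm thick, enclosing a footprint 4250 mm (x) by 4500 mm (y) outside-to-outside, with no floor or roof. The front and back walls (the −y and +y sides) span the full width; the two side walls fit between them.

C is a spool: two coaxial disc flanges of radius 100 mm and thickness 17 mm, joined by a core cylinder of radius 22 mm and height 128 mm. The lower flange rests on z = 0 and the three cylinders share a vertical axis.

The house frame is on the floor beside the stool on its +x side. The spool is on top of the stool.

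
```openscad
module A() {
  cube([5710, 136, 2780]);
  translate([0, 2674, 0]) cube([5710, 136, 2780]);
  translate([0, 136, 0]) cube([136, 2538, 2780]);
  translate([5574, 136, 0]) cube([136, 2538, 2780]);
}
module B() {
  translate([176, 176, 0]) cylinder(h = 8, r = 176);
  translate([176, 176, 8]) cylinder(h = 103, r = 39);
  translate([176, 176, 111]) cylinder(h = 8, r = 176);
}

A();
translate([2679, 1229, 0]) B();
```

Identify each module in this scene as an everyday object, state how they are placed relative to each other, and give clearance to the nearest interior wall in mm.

Clearances: x = 2543, y = 1093; minimum 1093 mm.

A is a house frame. B is a spool. The spool sits inside the house frame, centred. The clearance to the nearest interior wall is 1093 mm.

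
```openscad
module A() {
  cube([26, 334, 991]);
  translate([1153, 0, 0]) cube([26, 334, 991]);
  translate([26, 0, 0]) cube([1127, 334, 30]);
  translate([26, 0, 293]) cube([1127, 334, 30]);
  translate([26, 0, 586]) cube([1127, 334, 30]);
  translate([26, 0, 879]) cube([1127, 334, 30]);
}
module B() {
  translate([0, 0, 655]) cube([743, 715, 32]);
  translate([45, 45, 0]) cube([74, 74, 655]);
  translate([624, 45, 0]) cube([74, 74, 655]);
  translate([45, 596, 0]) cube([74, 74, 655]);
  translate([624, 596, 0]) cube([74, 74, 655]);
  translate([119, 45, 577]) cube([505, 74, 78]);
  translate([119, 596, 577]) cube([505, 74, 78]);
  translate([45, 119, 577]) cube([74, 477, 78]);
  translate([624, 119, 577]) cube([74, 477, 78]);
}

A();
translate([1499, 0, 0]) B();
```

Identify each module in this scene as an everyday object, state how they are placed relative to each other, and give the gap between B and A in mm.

A is a bookshelf. B is a table. The table is on the floor beside the bookshelf on its +x side. The gap between the table and the bookshelf is 320 mm.

The table's nearest face is 320 mm from the bookshelf's +x face.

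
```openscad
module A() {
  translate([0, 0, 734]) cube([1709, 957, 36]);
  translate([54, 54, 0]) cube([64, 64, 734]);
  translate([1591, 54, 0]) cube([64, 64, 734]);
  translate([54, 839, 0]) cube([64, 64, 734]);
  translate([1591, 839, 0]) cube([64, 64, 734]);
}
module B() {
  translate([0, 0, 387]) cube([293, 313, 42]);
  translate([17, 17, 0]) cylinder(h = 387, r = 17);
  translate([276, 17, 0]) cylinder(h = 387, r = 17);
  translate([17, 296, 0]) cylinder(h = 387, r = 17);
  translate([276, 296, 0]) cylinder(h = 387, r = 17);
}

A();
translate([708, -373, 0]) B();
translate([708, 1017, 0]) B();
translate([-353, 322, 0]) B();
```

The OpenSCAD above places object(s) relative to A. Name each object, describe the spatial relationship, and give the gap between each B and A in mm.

Each stool's nearest face is 60 mm from the table's bounding box.

A is a table. B is a stool. Three stools sit around the table at the −y, +y, −x sides. The gap between each stool and the table is 60 mm.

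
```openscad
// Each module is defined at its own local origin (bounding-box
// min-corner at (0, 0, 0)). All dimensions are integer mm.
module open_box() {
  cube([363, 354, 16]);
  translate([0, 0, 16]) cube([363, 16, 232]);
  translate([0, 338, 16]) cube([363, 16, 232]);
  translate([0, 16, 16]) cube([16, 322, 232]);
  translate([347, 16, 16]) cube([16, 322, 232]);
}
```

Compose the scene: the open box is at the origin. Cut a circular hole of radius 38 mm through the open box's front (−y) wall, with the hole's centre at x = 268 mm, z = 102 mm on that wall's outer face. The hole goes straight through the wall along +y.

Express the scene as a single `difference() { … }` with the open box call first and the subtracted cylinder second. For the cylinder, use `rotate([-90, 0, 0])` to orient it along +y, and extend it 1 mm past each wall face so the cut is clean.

difference() {
  open_box();
  translate([268, -1, 102]) rotate([-90, 0, 0]) cylinder(h = 18, r = 38);
}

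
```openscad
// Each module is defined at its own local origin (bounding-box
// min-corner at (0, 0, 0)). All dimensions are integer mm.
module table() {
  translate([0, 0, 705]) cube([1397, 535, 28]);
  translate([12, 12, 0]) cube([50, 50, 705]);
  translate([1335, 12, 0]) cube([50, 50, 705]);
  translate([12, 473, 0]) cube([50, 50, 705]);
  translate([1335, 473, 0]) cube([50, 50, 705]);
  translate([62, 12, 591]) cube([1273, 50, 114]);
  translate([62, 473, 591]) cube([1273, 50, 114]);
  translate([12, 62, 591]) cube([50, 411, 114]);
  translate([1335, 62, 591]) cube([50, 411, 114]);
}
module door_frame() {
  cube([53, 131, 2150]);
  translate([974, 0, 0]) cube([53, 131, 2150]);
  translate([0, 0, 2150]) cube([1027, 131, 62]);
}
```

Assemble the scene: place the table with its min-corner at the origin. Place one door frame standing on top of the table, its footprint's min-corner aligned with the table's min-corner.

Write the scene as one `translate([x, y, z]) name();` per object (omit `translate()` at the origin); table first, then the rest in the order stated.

table();
translate([0, 0, 733]) door_frame();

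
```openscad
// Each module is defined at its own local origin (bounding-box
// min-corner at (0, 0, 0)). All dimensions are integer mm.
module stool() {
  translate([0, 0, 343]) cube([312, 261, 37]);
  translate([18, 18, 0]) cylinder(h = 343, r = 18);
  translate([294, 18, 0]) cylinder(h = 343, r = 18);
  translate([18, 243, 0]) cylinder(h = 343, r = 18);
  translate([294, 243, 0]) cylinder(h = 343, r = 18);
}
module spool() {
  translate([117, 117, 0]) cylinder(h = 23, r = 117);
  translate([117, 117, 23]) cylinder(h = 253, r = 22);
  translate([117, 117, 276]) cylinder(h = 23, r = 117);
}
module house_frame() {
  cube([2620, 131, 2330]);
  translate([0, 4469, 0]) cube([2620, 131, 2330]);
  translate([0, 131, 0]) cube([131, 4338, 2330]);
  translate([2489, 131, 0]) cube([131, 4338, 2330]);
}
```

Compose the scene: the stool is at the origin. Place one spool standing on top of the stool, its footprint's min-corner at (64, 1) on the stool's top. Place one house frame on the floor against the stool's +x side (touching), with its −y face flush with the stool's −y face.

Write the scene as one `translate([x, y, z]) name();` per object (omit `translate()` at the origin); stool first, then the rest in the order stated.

stool();
translate([64, 1, 380]) spool();
translate([312, 0, 0]) house_frame();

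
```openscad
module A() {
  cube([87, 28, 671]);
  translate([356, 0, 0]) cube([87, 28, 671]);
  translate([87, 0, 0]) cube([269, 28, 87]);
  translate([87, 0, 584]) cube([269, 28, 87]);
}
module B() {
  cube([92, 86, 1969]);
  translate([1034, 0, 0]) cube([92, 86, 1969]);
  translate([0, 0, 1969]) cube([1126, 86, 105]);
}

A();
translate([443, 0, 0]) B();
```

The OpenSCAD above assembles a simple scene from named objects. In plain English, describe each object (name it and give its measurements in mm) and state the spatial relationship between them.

A is a picture frame with a 269×497 mm rectangular opening (x by z) and a uniform 87 mm border on every side. Frame depth is 28 mm along y. It is built from two vertical stiles running the full outside height and two horizontal rails spanning the gap between the stiles.

B is a rectangular door frame: two vertical jambs of 92×86 mm section, 1969 mm tall, with a clear opening 942 mm wide between their inner faces. A header 105 mm tall and 86 mm deep lies on top of the jambs and spans the full outside width.

The door frame is against the picture frame's +x side, with their −y faces flush.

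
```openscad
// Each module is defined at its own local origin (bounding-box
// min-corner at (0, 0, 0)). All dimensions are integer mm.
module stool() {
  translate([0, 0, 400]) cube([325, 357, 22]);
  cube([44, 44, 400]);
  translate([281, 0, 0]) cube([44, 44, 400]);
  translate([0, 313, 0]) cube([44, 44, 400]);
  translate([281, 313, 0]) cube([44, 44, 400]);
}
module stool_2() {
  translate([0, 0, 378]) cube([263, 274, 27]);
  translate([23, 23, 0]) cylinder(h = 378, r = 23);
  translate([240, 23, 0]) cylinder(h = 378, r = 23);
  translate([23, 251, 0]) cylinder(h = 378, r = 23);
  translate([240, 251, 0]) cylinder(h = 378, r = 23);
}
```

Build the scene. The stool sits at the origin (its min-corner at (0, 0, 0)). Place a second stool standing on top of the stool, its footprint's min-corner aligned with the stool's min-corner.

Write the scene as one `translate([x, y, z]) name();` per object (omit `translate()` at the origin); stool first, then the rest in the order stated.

stool();
translate([0, 0, 422]) stool_2();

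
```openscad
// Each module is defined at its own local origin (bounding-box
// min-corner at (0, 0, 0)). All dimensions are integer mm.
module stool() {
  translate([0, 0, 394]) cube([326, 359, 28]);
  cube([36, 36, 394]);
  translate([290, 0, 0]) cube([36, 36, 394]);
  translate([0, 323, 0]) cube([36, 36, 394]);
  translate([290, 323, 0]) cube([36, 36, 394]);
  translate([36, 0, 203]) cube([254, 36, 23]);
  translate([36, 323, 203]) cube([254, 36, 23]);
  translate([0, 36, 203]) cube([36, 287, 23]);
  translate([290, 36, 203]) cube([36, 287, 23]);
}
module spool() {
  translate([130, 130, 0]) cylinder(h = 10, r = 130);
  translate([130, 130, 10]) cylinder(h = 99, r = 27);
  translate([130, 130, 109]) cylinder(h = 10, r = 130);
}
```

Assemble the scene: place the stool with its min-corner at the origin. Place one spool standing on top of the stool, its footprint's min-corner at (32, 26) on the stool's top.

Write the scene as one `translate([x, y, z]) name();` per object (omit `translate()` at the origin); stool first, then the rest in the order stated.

stool();
translate([32, 26, 422]) spool();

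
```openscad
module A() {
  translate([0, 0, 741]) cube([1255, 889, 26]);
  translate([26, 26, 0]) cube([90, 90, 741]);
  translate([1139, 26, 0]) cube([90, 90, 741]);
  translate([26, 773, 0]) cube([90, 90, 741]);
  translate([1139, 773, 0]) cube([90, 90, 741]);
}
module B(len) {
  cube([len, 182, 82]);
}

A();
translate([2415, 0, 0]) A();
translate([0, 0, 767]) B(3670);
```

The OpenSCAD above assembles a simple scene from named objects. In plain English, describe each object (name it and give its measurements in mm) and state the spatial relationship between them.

A is a rectangular dining table. The top is 1255×889×26 mm with its upper surface at z = 767 mm. It stands on four 90×90 mm square legs, each inset 26 mm from the nearest pair of top edges, running from the floor to the underside of the top.

B is a rectangular beam 3670 mm long (x), 182 mm deep (y), 82 mm thick (z).

The beam spans the tops of two tables placed 1160 mm apart, resting at z = 767 mm.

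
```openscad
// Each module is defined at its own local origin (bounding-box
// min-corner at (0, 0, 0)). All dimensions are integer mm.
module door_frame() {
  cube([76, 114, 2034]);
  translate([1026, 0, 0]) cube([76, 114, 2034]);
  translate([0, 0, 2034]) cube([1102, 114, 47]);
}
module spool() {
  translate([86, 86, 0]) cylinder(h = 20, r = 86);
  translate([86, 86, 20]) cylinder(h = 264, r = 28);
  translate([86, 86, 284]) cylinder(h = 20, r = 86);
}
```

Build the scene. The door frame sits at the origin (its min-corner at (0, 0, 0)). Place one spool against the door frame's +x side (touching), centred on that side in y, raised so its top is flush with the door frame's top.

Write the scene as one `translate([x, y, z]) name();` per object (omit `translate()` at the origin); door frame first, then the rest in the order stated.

door_frame();
translate([1102, -29, 1777]) spool();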